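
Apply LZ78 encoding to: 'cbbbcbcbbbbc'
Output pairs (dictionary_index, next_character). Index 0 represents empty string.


LZ78 encoding steps:
Dictionary: {0: ''}
Step 1: w='' (idx 0), next='c' -> output (0, 'c'), add 'c' as idx 1
Step 2: w='' (idx 0), next='b' -> output (0, 'b'), add 'b' as idx 2
Step 3: w='b' (idx 2), next='b' -> output (2, 'b'), add 'bb' as idx 3
Step 4: w='c' (idx 1), next='b' -> output (1, 'b'), add 'cb' as idx 4
Step 5: w='cb' (idx 4), next='b' -> output (4, 'b'), add 'cbb' as idx 5
Step 6: w='bb' (idx 3), next='c' -> output (3, 'c'), add 'bbc' as idx 6


Encoded: [(0, 'c'), (0, 'b'), (2, 'b'), (1, 'b'), (4, 'b'), (3, 'c')]


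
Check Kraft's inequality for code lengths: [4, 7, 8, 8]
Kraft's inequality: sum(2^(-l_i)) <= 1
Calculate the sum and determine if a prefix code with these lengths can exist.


Sum = 2^(-4) + 2^(-7) + 2^(-8) + 2^(-8)
    = 0.0625 + 0.0078125 + 0.00390625 + 0.00390625
    = 20/256 = 0.078125
Since 0.078125 <= 1, Kraft's inequality IS satisfied.
A prefix code with these lengths CAN exist.

Kraft sum = 0.078125. Satisfied.


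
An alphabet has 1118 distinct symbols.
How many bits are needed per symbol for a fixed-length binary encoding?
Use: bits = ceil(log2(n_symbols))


log2(1118) = 10.1267
Bracket: 2^10 = 1024 < 1118 <= 2^11 = 2048
So ceil(log2(1118)) = 11

bits = ceil(log2(1118)) = ceil(10.1267) = 11 bits


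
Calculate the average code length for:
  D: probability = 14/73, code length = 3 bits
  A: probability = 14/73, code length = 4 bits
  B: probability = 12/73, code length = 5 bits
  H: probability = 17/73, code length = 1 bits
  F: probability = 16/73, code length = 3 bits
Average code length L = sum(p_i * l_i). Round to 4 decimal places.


Weighted contributions p_i * l_i:
  D: (14/73) * 3 = 42/73
  A: (14/73) * 4 = 56/73
  B: (12/73) * 5 = 60/73
  H: (17/73) * 1 = 17/73
  F: (16/73) * 3 = 48/73
Sum = (42 + 56 + 60 + 17 + 48)/73 = 223/73

L = 223/73 = 3.0548 bits/symbol


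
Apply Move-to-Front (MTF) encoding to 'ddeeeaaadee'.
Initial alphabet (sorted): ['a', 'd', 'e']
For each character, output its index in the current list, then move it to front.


MTF encoding:
'd': index 1 in ['a', 'd', 'e'] -> ['d', 'a', 'e']
'd': index 0 in ['d', 'a', 'e'] -> ['d', 'a', 'e']
'e': index 2 in ['d', 'a', 'e'] -> ['e', 'd', 'a']
'e': index 0 in ['e', 'd', 'a'] -> ['e', 'd', 'a']
'e': index 0 in ['e', 'd', 'a'] -> ['e', 'd', 'a']
'a': index 2 in ['e', 'd', 'a'] -> ['a', 'e', 'd']
'a': index 0 in ['a', 'e', 'd'] -> ['a', 'e', 'd']
'a': index 0 in ['a', 'e', 'd'] -> ['a', 'e', 'd']
'd': index 2 in ['a', 'e', 'd'] -> ['d', 'a', 'e']
'e': index 2 in ['d', 'a', 'e'] -> ['e', 'd', 'a']
'e': index 0 in ['e', 'd', 'a'] -> ['e', 'd', 'a']


Output: [1, 0, 2, 0, 0, 2, 0, 0, 2, 2, 0]


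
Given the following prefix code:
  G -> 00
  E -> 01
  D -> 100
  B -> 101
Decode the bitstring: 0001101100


Decoding step by step:
Bits 00 -> G
Bits 01 -> E
Bits 101 -> B
Bits 100 -> D


Decoded message: GEBD


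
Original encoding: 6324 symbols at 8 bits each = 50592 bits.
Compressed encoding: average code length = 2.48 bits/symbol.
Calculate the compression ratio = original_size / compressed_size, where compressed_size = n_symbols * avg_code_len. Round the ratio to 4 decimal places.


original_size = n_symbols * orig_bits = 6324 * 8 = 50592 bits
compressed_size = n_symbols * avg_code_len = 6324 * 2.48 = 15683.52 bits
ratio = original_size / compressed_size = 50592 / 15683.52 = 3.2258

Compression ratio = 3.2258


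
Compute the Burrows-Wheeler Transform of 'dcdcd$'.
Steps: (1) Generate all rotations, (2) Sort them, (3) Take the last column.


Rotations (sorted):
  0: $dcdcd -> last char: d
  1: cd$dcd -> last char: d
  2: cdcd$d -> last char: d
  3: d$dcdc -> last char: c
  4: dcd$dc -> last char: c
  5: dcdcd$ -> last char: $


BWT = dddcc$


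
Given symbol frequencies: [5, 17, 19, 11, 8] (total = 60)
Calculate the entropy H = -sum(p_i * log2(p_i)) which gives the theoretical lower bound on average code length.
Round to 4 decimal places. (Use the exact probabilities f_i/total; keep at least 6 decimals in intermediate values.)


Per-symbol terms -p_i * log2(p_i) with p_i = f_i/60:
  p = 5/60 = 0.083333: log2(p) = -3.584963, -p*log2(p) = 0.298747
  p = 17/60 = 0.283333: log2(p) = -1.819428, -p*log2(p) = 0.515505
  p = 19/60 = 0.316667: log2(p) = -1.658963, -p*log2(p) = 0.525338
  p = 11/60 = 0.183333: log2(p) = -2.447459, -p*log2(p) = 0.448701
  p = 8/60 = 0.133333: log2(p) = -2.906891, -p*log2(p) = 0.387585
H = 0.298747 + 0.515505 + 0.525338 + 0.448701 + 0.387585 = 2.175876

H = 2.1759 bits/symbol


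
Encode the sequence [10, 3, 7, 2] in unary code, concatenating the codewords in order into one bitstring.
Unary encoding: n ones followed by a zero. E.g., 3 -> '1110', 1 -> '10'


Encode each number as n ones followed by a terminating 0:
  10 -> 11111111110 (11 bits)
  3 -> 1110 (4 bits)
  7 -> 11111110 (8 bits)
  2 -> 110 (3 bits)
Total length = 11 + 4 + 8 + 3 = 26 bits.

Unary([10, 3, 7, 2]) = 11111111110111011111110110 (26 bits)


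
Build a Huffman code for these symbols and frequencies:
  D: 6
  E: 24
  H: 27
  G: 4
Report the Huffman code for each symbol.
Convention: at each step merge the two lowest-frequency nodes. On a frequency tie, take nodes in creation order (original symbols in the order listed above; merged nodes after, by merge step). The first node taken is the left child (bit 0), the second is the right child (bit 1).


Huffman tree construction:
Step 1: Merge G(4) + D(6) = 10
Step 2: Merge (G+D)(10) + E(24) = 34
Step 3: Merge H(27) + ((G+D)+E)(34) = 61
Read each symbol's code off the tree from the root (left child = 0, right child = 1).

Codes:
  D: 101 (length 3)
  E: 11 (length 2)
  H: 0 (length 1)
  G: 100 (length 3)
Average code length: 105/61 = 1.7213 bits/symbol


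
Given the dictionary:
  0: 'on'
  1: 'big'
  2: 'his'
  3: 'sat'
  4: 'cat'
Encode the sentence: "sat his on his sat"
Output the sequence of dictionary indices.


Look up each word in the dictionary:
  'sat' -> 3
  'his' -> 2
  'on' -> 0
  'his' -> 2
  'sat' -> 3

Encoded: [3, 2, 0, 2, 3]


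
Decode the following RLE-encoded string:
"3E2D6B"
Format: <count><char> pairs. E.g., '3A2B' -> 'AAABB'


Expanding each <count><char> pair:
  3E -> 'EEE'
  2D -> 'DD'
  6B -> 'BBBBBB'

Decoded = EEEDDBBBBBB


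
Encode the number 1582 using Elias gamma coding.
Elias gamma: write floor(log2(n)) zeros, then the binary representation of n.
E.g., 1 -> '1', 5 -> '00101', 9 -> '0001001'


num_bits = floor(log2(1582)) + 1 = 11
leading_zeros = num_bits - 1 = 10
binary(1582) = 11000101110

Elias gamma(1582) = '0000000000' + '11000101110' = 000000000011000101110 (21 bits)


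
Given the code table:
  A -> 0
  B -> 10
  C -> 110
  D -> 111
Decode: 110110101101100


Decoding:
110 -> C
110 -> C
10 -> B
110 -> C
110 -> C
0 -> A


Result: CCBCCA


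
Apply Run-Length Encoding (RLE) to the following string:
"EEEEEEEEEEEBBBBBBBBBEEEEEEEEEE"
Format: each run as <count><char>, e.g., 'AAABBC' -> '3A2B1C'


Scanning runs left to right:
  i=0: run of 'E' x 11 -> '11E'
  i=11: run of 'B' x 9 -> '9B'
  i=20: run of 'E' x 10 -> '10E'

RLE = 11E9B10E


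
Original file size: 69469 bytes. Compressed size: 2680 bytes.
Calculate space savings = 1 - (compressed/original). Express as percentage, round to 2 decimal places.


ratio = compressed/original = 2680/69469 = 0.038578
savings = 1 - ratio = 1 - 0.038578 = 0.961422
as a percentage: 0.961422 * 100 = 96.14%

Space savings = 1 - 2680/69469 = 96.14%


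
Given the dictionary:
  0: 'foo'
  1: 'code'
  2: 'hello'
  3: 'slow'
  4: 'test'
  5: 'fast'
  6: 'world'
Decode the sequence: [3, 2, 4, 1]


Look up each index in the dictionary:
  3 -> 'slow'
  2 -> 'hello'
  4 -> 'test'
  1 -> 'code'

Decoded: "slow hello test code"


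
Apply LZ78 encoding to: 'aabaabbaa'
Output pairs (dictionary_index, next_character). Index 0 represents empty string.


LZ78 encoding steps:
Dictionary: {0: ''}
Step 1: w='' (idx 0), next='a' -> output (0, 'a'), add 'a' as idx 1
Step 2: w='a' (idx 1), next='b' -> output (1, 'b'), add 'ab' as idx 2
Step 3: w='a' (idx 1), next='a' -> output (1, 'a'), add 'aa' as idx 3
Step 4: w='' (idx 0), next='b' -> output (0, 'b'), add 'b' as idx 4
Step 5: w='b' (idx 4), next='a' -> output (4, 'a'), add 'ba' as idx 5
Step 6: w='a' (idx 1), end of input -> output (1, '')


Encoded: [(0, 'a'), (1, 'b'), (1, 'a'), (0, 'b'), (4, 'a'), (1, '')]


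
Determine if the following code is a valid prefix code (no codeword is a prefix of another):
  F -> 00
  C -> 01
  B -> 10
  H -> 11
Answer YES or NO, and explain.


Checking each pair (does one codeword prefix another?):
  F='00' vs C='01': no prefix
  F='00' vs B='10': no prefix
  F='00' vs H='11': no prefix
  C='01' vs F='00': no prefix
  C='01' vs B='10': no prefix
  C='01' vs H='11': no prefix
  B='10' vs F='00': no prefix
  B='10' vs C='01': no prefix
  B='10' vs H='11': no prefix
  H='11' vs F='00': no prefix
  H='11' vs C='01': no prefix
  H='11' vs B='10': no prefix
No violation found over all pairs.

YES -- this is a valid prefix code. No codeword is a prefix of any other codeword.


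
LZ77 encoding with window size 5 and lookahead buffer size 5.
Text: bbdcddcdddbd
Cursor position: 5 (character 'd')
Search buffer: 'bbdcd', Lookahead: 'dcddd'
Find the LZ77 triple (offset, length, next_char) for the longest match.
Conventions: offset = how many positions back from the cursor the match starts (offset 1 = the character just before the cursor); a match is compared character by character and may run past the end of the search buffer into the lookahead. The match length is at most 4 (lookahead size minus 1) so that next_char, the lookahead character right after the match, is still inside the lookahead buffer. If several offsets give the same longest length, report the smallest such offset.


Try each offset into the search buffer:
  offset=1 (pos 4, char 'd'): match length 1
  offset=2 (pos 3, char 'c'): match length 0
  offset=3 (pos 2, char 'd'): match length 4
  offset=4 (pos 1, char 'b'): match length 0
  offset=5 (pos 0, char 'b'): match length 0
Longest match has length 4 at offset 3.
next_char = character at position 5 + 4 = 9 -> 'd'

Best match: offset=3, length=4 (matching 'dcdd' starting at position 2)
LZ77 triple: (3, 4, 'd')


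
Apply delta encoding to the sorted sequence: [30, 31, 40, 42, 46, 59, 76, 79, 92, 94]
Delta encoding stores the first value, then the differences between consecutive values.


First value: 30
Deltas:
  31 - 30 = 1
  40 - 31 = 9
  42 - 40 = 2
  46 - 42 = 4
  59 - 46 = 13
  76 - 59 = 17
  79 - 76 = 3
  92 - 79 = 13
  94 - 92 = 2


Delta encoded: [30, 1, 9, 2, 4, 13, 17, 3, 13, 2]


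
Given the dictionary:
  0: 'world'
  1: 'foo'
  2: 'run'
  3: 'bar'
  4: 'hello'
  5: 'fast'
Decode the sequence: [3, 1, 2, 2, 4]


Look up each index in the dictionary:
  3 -> 'bar'
  1 -> 'foo'
  2 -> 'run'
  2 -> 'run'
  4 -> 'hello'

Decoded: "bar foo run run hello"


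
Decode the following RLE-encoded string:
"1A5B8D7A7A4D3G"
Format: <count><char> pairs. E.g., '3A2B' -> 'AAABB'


Expanding each <count><char> pair:
  1A -> 'A'
  5B -> 'BBBBB'
  8D -> 'DDDDDDDD'
  7A -> 'AAAAAAA'
  7A -> 'AAAAAAA'
  4D -> 'DDDD'
  3G -> 'GGG'

Decoded = ABBBBBDDDDDDDDAAAAAAAAAAAAAADDDDGGG


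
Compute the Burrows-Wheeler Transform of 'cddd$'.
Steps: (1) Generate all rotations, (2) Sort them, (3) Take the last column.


Rotations (sorted):
  0: $cddd -> last char: d
  1: cddd$ -> last char: $
  2: d$cdd -> last char: d
  3: dd$cd -> last char: d
  4: ddd$c -> last char: c


BWT = d$ddc


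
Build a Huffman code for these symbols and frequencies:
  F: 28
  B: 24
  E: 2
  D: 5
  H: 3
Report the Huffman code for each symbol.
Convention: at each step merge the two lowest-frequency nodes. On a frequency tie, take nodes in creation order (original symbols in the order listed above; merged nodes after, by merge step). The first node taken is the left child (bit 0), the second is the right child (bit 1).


Huffman tree construction:
Step 1: Merge E(2) + H(3) = 5
Step 2: Merge D(5) + (E+H)(5) = 10
Step 3: Merge (D+(E+H))(10) + B(24) = 34
Step 4: Merge F(28) + ((D+(E+H))+B)(34) = 62
Read each symbol's code off the tree from the root (left child = 0, right child = 1).

Codes:
  F: 0 (length 1)
  B: 11 (length 2)
  E: 1010 (length 4)
  D: 100 (length 3)
  H: 1011 (length 4)
Average code length: 111/62 = 1.7903 bits/symbol


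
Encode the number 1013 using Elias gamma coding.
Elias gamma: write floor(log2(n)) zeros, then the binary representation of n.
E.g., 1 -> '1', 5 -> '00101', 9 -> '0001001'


num_bits = floor(log2(1013)) + 1 = 10
leading_zeros = num_bits - 1 = 9
binary(1013) = 1111110101

Elias gamma(1013) = '000000000' + '1111110101' = 0000000001111110101 (19 bits)


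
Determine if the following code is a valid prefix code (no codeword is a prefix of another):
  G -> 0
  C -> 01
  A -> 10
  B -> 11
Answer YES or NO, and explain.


Checking each pair (does one codeword prefix another?):
  G='0' vs C='01': prefix -- VIOLATION

NO -- this is NOT a valid prefix code. G (0) is a prefix of C (01).


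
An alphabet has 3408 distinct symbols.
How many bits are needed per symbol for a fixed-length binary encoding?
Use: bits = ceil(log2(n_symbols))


log2(3408) = 11.7347
Bracket: 2^11 = 2048 < 3408 <= 2^12 = 4096
So ceil(log2(3408)) = 12

bits = ceil(log2(3408)) = ceil(11.7347) = 12 bits


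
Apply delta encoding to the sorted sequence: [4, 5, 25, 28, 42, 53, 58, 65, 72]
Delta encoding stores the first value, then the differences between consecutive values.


First value: 4
Deltas:
  5 - 4 = 1
  25 - 5 = 20
  28 - 25 = 3
  42 - 28 = 14
  53 - 42 = 11
  58 - 53 = 5
  65 - 58 = 7
  72 - 65 = 7


Delta encoded: [4, 1, 20, 3, 14, 11, 5, 7, 7]


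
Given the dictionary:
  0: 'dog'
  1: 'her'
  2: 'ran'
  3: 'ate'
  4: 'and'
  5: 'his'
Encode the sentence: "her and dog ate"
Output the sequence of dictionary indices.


Look up each word in the dictionary:
  'her' -> 1
  'and' -> 4
  'dog' -> 0
  'ate' -> 3

Encoded: [1, 4, 0, 3]


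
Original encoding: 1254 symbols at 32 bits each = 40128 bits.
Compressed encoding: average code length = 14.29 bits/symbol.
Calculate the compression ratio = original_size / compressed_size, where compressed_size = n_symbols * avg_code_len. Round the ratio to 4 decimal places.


original_size = n_symbols * orig_bits = 1254 * 32 = 40128 bits
compressed_size = n_symbols * avg_code_len = 1254 * 14.29 = 17919.66 bits
ratio = original_size / compressed_size = 40128 / 17919.66 = 2.2393

Compression ratio = 2.2393


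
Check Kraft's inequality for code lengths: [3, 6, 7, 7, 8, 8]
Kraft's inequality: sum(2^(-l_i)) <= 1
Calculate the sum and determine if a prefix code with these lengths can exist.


Sum = 2^(-3) + 2^(-6) + 2^(-7) + 2^(-7) + 2^(-8) + 2^(-8)
    = 0.125 + 0.015625 + 0.0078125 + 0.0078125 + 0.00390625 + 0.00390625
    = 42/256 = 0.1640625
Since 0.1640625 <= 1, Kraft's inequality IS satisfied.
A prefix code with these lengths CAN exist.

Kraft sum = 0.1640625. Satisfied.


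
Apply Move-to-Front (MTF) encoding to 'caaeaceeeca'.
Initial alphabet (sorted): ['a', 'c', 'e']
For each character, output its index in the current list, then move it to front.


MTF encoding:
'c': index 1 in ['a', 'c', 'e'] -> ['c', 'a', 'e']
'a': index 1 in ['c', 'a', 'e'] -> ['a', 'c', 'e']
'a': index 0 in ['a', 'c', 'e'] -> ['a', 'c', 'e']
'e': index 2 in ['a', 'c', 'e'] -> ['e', 'a', 'c']
'a': index 1 in ['e', 'a', 'c'] -> ['a', 'e', 'c']
'c': index 2 in ['a', 'e', 'c'] -> ['c', 'a', 'e']
'e': index 2 in ['c', 'a', 'e'] -> ['e', 'c', 'a']
'e': index 0 in ['e', 'c', 'a'] -> ['e', 'c', 'a']
'e': index 0 in ['e', 'c', 'a'] -> ['e', 'c', 'a']
'c': index 1 in ['e', 'c', 'a'] -> ['c', 'e', 'a']
'a': index 2 in ['c', 'e', 'a'] -> ['a', 'c', 'e']


Output: [1, 1, 0, 2, 1, 2, 2, 0, 0, 1, 2]


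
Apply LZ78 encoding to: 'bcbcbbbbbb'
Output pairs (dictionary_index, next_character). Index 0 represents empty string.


LZ78 encoding steps:
Dictionary: {0: ''}
Step 1: w='' (idx 0), next='b' -> output (0, 'b'), add 'b' as idx 1
Step 2: w='' (idx 0), next='c' -> output (0, 'c'), add 'c' as idx 2
Step 3: w='b' (idx 1), next='c' -> output (1, 'c'), add 'bc' as idx 3
Step 4: w='b' (idx 1), next='b' -> output (1, 'b'), add 'bb' as idx 4
Step 5: w='bb' (idx 4), next='b' -> output (4, 'b'), add 'bbb' as idx 5
Step 6: w='b' (idx 1), end of input -> output (1, '')


Encoded: [(0, 'b'), (0, 'c'), (1, 'c'), (1, 'b'), (4, 'b'), (1, '')]


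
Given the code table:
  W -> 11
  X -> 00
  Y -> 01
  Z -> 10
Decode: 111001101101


Decoding:
11 -> W
10 -> Z
01 -> Y
10 -> Z
11 -> W
01 -> Y


Result: WZYZWY


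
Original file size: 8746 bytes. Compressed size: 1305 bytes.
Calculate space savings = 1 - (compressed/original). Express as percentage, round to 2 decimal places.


ratio = compressed/original = 1305/8746 = 0.149211
savings = 1 - ratio = 1 - 0.149211 = 0.850789
as a percentage: 0.850789 * 100 = 85.08%

Space savings = 1 - 1305/8746 = 85.08%


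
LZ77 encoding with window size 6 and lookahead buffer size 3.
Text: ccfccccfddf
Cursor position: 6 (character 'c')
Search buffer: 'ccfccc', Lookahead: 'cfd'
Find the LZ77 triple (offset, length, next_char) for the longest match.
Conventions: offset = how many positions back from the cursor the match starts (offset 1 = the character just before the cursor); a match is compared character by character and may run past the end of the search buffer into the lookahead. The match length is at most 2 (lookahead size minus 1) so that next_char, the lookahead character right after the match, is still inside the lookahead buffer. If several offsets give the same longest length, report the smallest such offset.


Try each offset into the search buffer:
  offset=1 (pos 5, char 'c'): match length 1
  offset=2 (pos 4, char 'c'): match length 1
  offset=3 (pos 3, char 'c'): match length 1
  offset=4 (pos 2, char 'f'): match length 0
  offset=5 (pos 1, char 'c'): match length 2
  offset=6 (pos 0, char 'c'): match length 1
Longest match has length 2 at offset 5.
next_char = character at position 6 + 2 = 8 -> 'd'

Best match: offset=5, length=2 (matching 'cf' starting at position 1)
LZ77 triple: (5, 2, 'd')


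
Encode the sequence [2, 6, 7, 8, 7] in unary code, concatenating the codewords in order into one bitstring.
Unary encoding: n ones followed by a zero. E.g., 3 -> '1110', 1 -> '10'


Encode each number as n ones followed by a terminating 0:
  2 -> 110 (3 bits)
  6 -> 1111110 (7 bits)
  7 -> 11111110 (8 bits)
  8 -> 111111110 (9 bits)
  7 -> 11111110 (8 bits)
Total length = 3 + 7 + 8 + 9 + 8 = 35 bits.

Unary([2, 6, 7, 8, 7]) = 11011111101111111011111111011111110 (35 bits)


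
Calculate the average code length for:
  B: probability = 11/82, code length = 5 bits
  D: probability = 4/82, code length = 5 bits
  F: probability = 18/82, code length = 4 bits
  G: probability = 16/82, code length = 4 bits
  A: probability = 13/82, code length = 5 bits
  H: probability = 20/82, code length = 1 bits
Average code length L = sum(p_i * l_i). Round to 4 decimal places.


Weighted contributions p_i * l_i:
  B: (11/82) * 5 = 55/82
  D: (4/82) * 5 = 20/82
  F: (18/82) * 4 = 72/82
  G: (16/82) * 4 = 64/82
  A: (13/82) * 5 = 65/82
  H: (20/82) * 1 = 20/82
Sum = (55 + 20 + 72 + 64 + 65 + 20)/82 = 296/82

L = 296/82 = 3.6098 bits/symbol


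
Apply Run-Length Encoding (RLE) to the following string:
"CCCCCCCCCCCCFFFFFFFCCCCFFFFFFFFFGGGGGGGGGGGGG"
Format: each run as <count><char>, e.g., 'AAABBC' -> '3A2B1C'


Scanning runs left to right:
  i=0: run of 'C' x 12 -> '12C'
  i=12: run of 'F' x 7 -> '7F'
  i=19: run of 'C' x 4 -> '4C'
  i=23: run of 'F' x 9 -> '9F'
  i=32: run of 'G' x 13 -> '13G'

RLE = 12C7F4C9F13G


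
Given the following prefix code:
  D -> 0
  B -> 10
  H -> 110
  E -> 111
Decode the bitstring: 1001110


Decoding step by step:
Bits 10 -> B
Bits 0 -> D
Bits 111 -> E
Bits 0 -> D


Decoded message: BDED


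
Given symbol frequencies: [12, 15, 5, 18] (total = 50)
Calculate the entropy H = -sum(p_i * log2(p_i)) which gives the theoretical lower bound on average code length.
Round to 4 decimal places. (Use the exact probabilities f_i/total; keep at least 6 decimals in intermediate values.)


Per-symbol terms -p_i * log2(p_i) with p_i = f_i/50:
  p = 12/50 = 0.240000: log2(p) = -2.058894, -p*log2(p) = 0.494134
  p = 15/50 = 0.300000: log2(p) = -1.736966, -p*log2(p) = 0.521090
  p = 5/50 = 0.100000: log2(p) = -3.321928, -p*log2(p) = 0.332193
  p = 18/50 = 0.360000: log2(p) = -1.473931, -p*log2(p) = 0.530615
H = 0.494134 + 0.521090 + 0.332193 + 0.530615 = 1.878032

H = 1.878 bits/symbol


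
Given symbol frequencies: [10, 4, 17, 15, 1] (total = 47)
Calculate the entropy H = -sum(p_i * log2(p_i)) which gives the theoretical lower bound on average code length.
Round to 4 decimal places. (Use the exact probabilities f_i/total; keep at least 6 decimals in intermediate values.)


Per-symbol terms -p_i * log2(p_i) with p_i = f_i/47:
  p = 10/47 = 0.212766: log2(p) = -2.232661, -p*log2(p) = 0.475034
  p = 4/47 = 0.085106: log2(p) = -3.554589, -p*log2(p) = 0.302518
  p = 17/47 = 0.361702: log2(p) = -1.467126, -p*log2(p) = 0.530663
  p = 15/47 = 0.319149: log2(p) = -1.647698, -p*log2(p) = 0.525861
  p = 1/47 = 0.021277: log2(p) = -5.554589, -p*log2(p) = 0.118183
H = 0.475034 + 0.302518 + 0.530663 + 0.525861 + 0.118183 = 1.952259

H = 1.9523 bits/symbol


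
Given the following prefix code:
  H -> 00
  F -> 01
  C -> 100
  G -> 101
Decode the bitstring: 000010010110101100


Decoding step by step:
Bits 00 -> H
Bits 00 -> H
Bits 100 -> C
Bits 101 -> G
Bits 101 -> G
Bits 01 -> F
Bits 100 -> C


Decoded message: HHCGGFC


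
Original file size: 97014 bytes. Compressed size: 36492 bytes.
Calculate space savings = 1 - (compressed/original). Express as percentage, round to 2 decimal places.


ratio = compressed/original = 36492/97014 = 0.376152
savings = 1 - ratio = 1 - 0.376152 = 0.623848
as a percentage: 0.623848 * 100 = 62.38%

Space savings = 1 - 36492/97014 = 62.38%


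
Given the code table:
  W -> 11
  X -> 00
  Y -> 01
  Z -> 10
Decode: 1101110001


Decoding:
11 -> W
01 -> Y
11 -> W
00 -> X
01 -> Y


Result: WYWXY


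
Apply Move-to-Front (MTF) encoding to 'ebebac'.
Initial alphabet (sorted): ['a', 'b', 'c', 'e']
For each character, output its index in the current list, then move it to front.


MTF encoding:
'e': index 3 in ['a', 'b', 'c', 'e'] -> ['e', 'a', 'b', 'c']
'b': index 2 in ['e', 'a', 'b', 'c'] -> ['b', 'e', 'a', 'c']
'e': index 1 in ['b', 'e', 'a', 'c'] -> ['e', 'b', 'a', 'c']
'b': index 1 in ['e', 'b', 'a', 'c'] -> ['b', 'e', 'a', 'c']
'a': index 2 in ['b', 'e', 'a', 'c'] -> ['a', 'b', 'e', 'c']
'c': index 3 in ['a', 'b', 'e', 'c'] -> ['c', 'a', 'b', 'e']


Output: [3, 2, 1, 1, 2, 3]


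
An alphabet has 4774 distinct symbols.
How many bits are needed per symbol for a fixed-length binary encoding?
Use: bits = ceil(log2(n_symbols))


log2(4774) = 12.221
Bracket: 2^12 = 4096 < 4774 <= 2^13 = 8192
So ceil(log2(4774)) = 13

bits = ceil(log2(4774)) = ceil(12.221) = 13 bits


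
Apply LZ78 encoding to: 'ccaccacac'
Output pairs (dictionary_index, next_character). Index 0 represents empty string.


LZ78 encoding steps:
Dictionary: {0: ''}
Step 1: w='' (idx 0), next='c' -> output (0, 'c'), add 'c' as idx 1
Step 2: w='c' (idx 1), next='a' -> output (1, 'a'), add 'ca' as idx 2
Step 3: w='c' (idx 1), next='c' -> output (1, 'c'), add 'cc' as idx 3
Step 4: w='' (idx 0), next='a' -> output (0, 'a'), add 'a' as idx 4
Step 5: w='ca' (idx 2), next='c' -> output (2, 'c'), add 'cac' as idx 5


Encoded: [(0, 'c'), (1, 'a'), (1, 'c'), (0, 'a'), (2, 'c')]


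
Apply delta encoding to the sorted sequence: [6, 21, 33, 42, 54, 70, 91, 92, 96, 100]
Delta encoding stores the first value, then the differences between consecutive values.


First value: 6
Deltas:
  21 - 6 = 15
  33 - 21 = 12
  42 - 33 = 9
  54 - 42 = 12
  70 - 54 = 16
  91 - 70 = 21
  92 - 91 = 1
  96 - 92 = 4
  100 - 96 = 4


Delta encoded: [6, 15, 12, 9, 12, 16, 21, 1, 4, 4]


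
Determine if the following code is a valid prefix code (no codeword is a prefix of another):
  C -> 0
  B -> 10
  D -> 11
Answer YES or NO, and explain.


Checking each pair (does one codeword prefix another?):
  C='0' vs B='10': no prefix
  C='0' vs D='11': no prefix
  B='10' vs C='0': no prefix
  B='10' vs D='11': no prefix
  D='11' vs C='0': no prefix
  D='11' vs B='10': no prefix
No violation found over all pairs.

YES -- this is a valid prefix code. No codeword is a prefix of any other codeword.


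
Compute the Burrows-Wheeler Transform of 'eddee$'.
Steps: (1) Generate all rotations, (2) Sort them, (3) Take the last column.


Rotations (sorted):
  0: $eddee -> last char: e
  1: ddee$e -> last char: e
  2: dee$ed -> last char: d
  3: e$edde -> last char: e
  4: eddee$ -> last char: $
  5: ee$edd -> last char: d


BWT = eede$d


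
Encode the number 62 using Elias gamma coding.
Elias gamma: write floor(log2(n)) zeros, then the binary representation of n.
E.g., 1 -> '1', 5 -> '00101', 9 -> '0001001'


num_bits = floor(log2(62)) + 1 = 6
leading_zeros = num_bits - 1 = 5
binary(62) = 111110

Elias gamma(62) = '00000' + '111110' = 00000111110 (11 bits)


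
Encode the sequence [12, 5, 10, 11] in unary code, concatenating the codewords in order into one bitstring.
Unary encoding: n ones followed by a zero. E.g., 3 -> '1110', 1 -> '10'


Encode each number as n ones followed by a terminating 0:
  12 -> 1111111111110 (13 bits)
  5 -> 111110 (6 bits)
  10 -> 11111111110 (11 bits)
  11 -> 111111111110 (12 bits)
Total length = 13 + 6 + 11 + 12 = 42 bits.

Unary([12, 5, 10, 11]) = 111111111111011111011111111110111111111110 (42 bits)


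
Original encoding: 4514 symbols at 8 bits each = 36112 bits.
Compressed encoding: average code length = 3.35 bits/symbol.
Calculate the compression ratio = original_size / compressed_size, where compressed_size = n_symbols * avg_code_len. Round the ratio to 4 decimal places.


original_size = n_symbols * orig_bits = 4514 * 8 = 36112 bits
compressed_size = n_symbols * avg_code_len = 4514 * 3.35 = 15121.9 bits
ratio = original_size / compressed_size = 36112 / 15121.9 = 2.3881

Compression ratio = 2.3881


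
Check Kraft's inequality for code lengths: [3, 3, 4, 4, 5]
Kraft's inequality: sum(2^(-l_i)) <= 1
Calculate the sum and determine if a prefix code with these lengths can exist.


Sum = 2^(-3) + 2^(-3) + 2^(-4) + 2^(-4) + 2^(-5)
    = 0.125 + 0.125 + 0.0625 + 0.0625 + 0.03125
    = 13/32 = 0.40625
Since 0.40625 <= 1, Kraft's inequality IS satisfied.
A prefix code with these lengths CAN exist.

Kraft sum = 0.40625. Satisfied.


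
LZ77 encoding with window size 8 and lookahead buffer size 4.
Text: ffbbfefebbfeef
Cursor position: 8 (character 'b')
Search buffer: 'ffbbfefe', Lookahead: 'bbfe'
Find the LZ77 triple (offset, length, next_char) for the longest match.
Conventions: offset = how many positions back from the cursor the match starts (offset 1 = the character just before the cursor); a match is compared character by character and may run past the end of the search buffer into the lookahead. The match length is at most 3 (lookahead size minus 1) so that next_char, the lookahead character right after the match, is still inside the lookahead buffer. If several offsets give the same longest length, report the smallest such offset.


Try each offset into the search buffer:
  offset=1 (pos 7, char 'e'): match length 0
  offset=2 (pos 6, char 'f'): match length 0
  offset=3 (pos 5, char 'e'): match length 0
  offset=4 (pos 4, char 'f'): match length 0
  offset=5 (pos 3, char 'b'): match length 1
  offset=6 (pos 2, char 'b'): match length 3
  offset=7 (pos 1, char 'f'): match length 0
  offset=8 (pos 0, char 'f'): match length 0
Longest match has length 3 at offset 6.
next_char = character at position 8 + 3 = 11 -> 'e'

Best match: offset=6, length=3 (matching 'bbf' starting at position 2)
LZ77 triple: (6, 3, 'e')


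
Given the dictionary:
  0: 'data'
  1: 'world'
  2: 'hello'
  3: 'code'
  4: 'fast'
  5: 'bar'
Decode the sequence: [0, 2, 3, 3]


Look up each index in the dictionary:
  0 -> 'data'
  2 -> 'hello'
  3 -> 'code'
  3 -> 'code'

Decoded: "data hello code code"


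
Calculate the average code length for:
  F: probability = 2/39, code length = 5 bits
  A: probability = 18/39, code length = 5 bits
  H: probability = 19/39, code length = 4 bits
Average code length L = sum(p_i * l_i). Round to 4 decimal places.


Weighted contributions p_i * l_i:
  F: (2/39) * 5 = 10/39
  A: (18/39) * 5 = 90/39
  H: (19/39) * 4 = 76/39
Sum = (10 + 90 + 76)/39 = 176/39

L = 176/39 = 4.5128 bits/symbol


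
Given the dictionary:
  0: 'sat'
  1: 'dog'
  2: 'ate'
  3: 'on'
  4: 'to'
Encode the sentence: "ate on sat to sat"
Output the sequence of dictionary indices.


Look up each word in the dictionary:
  'ate' -> 2
  'on' -> 3
  'sat' -> 0
  'to' -> 4
  'sat' -> 0

Encoded: [2, 3, 0, 4, 0]


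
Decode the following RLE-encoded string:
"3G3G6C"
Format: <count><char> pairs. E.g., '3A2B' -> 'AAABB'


Expanding each <count><char> pair:
  3G -> 'GGG'
  3G -> 'GGG'
  6C -> 'CCCCCC'

Decoded = GGGGGGCCCCCC


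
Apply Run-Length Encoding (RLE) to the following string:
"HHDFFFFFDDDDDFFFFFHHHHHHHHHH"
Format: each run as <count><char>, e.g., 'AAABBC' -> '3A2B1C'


Scanning runs left to right:
  i=0: run of 'H' x 2 -> '2H'
  i=2: run of 'D' x 1 -> '1D'
  i=3: run of 'F' x 5 -> '5F'
  i=8: run of 'D' x 5 -> '5D'
  i=13: run of 'F' x 5 -> '5F'
  i=18: run of 'H' x 10 -> '10H'

RLE = 2H1D5F5D5F10H


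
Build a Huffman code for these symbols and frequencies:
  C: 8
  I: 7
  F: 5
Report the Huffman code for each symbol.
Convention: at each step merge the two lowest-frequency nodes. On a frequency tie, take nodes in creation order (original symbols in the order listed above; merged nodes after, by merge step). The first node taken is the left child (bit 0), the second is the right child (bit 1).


Huffman tree construction:
Step 1: Merge F(5) + I(7) = 12
Step 2: Merge C(8) + (F+I)(12) = 20
Read each symbol's code off the tree from the root (left child = 0, right child = 1).

Codes:
  C: 0 (length 1)
  I: 11 (length 2)
  F: 10 (length 2)
Average code length: 32/20 = 1.6000 bits/symbol


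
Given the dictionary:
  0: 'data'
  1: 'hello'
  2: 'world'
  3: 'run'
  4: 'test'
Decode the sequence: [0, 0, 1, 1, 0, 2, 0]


Look up each index in the dictionary:
  0 -> 'data'
  0 -> 'data'
  1 -> 'hello'
  1 -> 'hello'
  0 -> 'data'
  2 -> 'world'
  0 -> 'data'

Decoded: "data data hello hello data world data"


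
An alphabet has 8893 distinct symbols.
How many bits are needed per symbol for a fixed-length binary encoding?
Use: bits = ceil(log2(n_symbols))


log2(8893) = 13.1185
Bracket: 2^13 = 8192 < 8893 <= 2^14 = 16384
So ceil(log2(8893)) = 14

bits = ceil(log2(8893)) = ceil(13.1185) = 14 bits


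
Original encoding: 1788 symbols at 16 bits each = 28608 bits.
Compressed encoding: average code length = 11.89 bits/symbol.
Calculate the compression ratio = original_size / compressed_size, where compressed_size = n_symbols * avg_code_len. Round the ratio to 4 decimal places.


original_size = n_symbols * orig_bits = 1788 * 16 = 28608 bits
compressed_size = n_symbols * avg_code_len = 1788 * 11.89 = 21259.32 bits
ratio = original_size / compressed_size = 28608 / 21259.32 = 1.3457

Compression ratio = 1.3457


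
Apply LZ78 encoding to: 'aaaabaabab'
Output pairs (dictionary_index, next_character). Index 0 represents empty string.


LZ78 encoding steps:
Dictionary: {0: ''}
Step 1: w='' (idx 0), next='a' -> output (0, 'a'), add 'a' as idx 1
Step 2: w='a' (idx 1), next='a' -> output (1, 'a'), add 'aa' as idx 2
Step 3: w='a' (idx 1), next='b' -> output (1, 'b'), add 'ab' as idx 3
Step 4: w='aa' (idx 2), next='b' -> output (2, 'b'), add 'aab' as idx 4
Step 5: w='ab' (idx 3), end of input -> output (3, '')


Encoded: [(0, 'a'), (1, 'a'), (1, 'b'), (2, 'b'), (3, '')]


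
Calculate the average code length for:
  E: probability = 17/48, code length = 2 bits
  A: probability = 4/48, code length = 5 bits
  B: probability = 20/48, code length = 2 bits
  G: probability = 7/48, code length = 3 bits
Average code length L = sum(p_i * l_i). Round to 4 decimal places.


Weighted contributions p_i * l_i:
  E: (17/48) * 2 = 34/48
  A: (4/48) * 5 = 20/48
  B: (20/48) * 2 = 40/48
  G: (7/48) * 3 = 21/48
Sum = (34 + 20 + 40 + 21)/48 = 115/48

L = 115/48 = 2.3958 bits/symbol


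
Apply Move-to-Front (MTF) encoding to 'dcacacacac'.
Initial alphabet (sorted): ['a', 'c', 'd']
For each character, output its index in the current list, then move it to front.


MTF encoding:
'd': index 2 in ['a', 'c', 'd'] -> ['d', 'a', 'c']
'c': index 2 in ['d', 'a', 'c'] -> ['c', 'd', 'a']
'a': index 2 in ['c', 'd', 'a'] -> ['a', 'c', 'd']
'c': index 1 in ['a', 'c', 'd'] -> ['c', 'a', 'd']
'a': index 1 in ['c', 'a', 'd'] -> ['a', 'c', 'd']
'c': index 1 in ['a', 'c', 'd'] -> ['c', 'a', 'd']
'a': index 1 in ['c', 'a', 'd'] -> ['a', 'c', 'd']
'c': index 1 in ['a', 'c', 'd'] -> ['c', 'a', 'd']
'a': index 1 in ['c', 'a', 'd'] -> ['a', 'c', 'd']
'c': index 1 in ['a', 'c', 'd'] -> ['c', 'a', 'd']


Output: [2, 2, 2, 1, 1, 1, 1, 1, 1, 1]


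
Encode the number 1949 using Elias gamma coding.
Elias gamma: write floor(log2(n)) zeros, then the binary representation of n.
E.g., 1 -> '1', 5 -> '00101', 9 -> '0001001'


num_bits = floor(log2(1949)) + 1 = 11
leading_zeros = num_bits - 1 = 10
binary(1949) = 11110011101

Elias gamma(1949) = '0000000000' + '11110011101' = 000000000011110011101 (21 bits)


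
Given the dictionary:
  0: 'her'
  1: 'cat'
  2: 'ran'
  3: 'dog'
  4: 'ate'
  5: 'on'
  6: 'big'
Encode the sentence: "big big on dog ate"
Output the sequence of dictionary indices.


Look up each word in the dictionary:
  'big' -> 6
  'big' -> 6
  'on' -> 5
  'dog' -> 3
  'ate' -> 4

Encoded: [6, 6, 5, 3, 4]


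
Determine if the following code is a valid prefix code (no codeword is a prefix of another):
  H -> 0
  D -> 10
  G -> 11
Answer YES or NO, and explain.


Checking each pair (does one codeword prefix another?):
  H='0' vs D='10': no prefix
  H='0' vs G='11': no prefix
  D='10' vs H='0': no prefix
  D='10' vs G='11': no prefix
  G='11' vs H='0': no prefix
  G='11' vs D='10': no prefix
No violation found over all pairs.

YES -- this is a valid prefix code. No codeword is a prefix of any other codeword.


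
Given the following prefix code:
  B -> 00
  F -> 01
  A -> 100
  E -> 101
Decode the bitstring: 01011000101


Decoding step by step:
Bits 01 -> F
Bits 01 -> F
Bits 100 -> A
Bits 01 -> F
Bits 01 -> F


Decoded message: FFAFF


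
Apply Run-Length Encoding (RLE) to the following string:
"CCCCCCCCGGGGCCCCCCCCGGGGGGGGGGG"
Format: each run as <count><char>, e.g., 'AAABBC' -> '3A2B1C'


Scanning runs left to right:
  i=0: run of 'C' x 8 -> '8C'
  i=8: run of 'G' x 4 -> '4G'
  i=12: run of 'C' x 8 -> '8C'
  i=20: run of 'G' x 11 -> '11G'

RLE = 8C4G8C11G


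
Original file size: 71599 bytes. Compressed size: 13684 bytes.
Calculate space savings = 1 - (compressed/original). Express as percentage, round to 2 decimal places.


ratio = compressed/original = 13684/71599 = 0.19112
savings = 1 - ratio = 1 - 0.19112 = 0.80888
as a percentage: 0.80888 * 100 = 80.89%

Space savings = 1 - 13684/71599 = 80.89%


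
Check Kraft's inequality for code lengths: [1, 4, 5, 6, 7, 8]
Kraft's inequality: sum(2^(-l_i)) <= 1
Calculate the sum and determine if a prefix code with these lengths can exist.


Sum = 2^(-1) + 2^(-4) + 2^(-5) + 2^(-6) + 2^(-7) + 2^(-8)
    = 0.5 + 0.0625 + 0.03125 + 0.015625 + 0.0078125 + 0.00390625
    = 159/256 = 0.62109375
Since 0.62109375 <= 1, Kraft's inequality IS satisfied.
A prefix code with these lengths CAN exist.

Kraft sum = 0.62109375. Satisfied.


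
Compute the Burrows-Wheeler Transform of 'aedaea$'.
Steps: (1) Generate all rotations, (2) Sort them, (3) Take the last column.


Rotations (sorted):
  0: $aedaea -> last char: a
  1: a$aedae -> last char: e
  2: aea$aed -> last char: d
  3: aedaea$ -> last char: $
  4: daea$ae -> last char: e
  5: ea$aeda -> last char: a
  6: edaea$a -> last char: a


BWT = aed$eaa


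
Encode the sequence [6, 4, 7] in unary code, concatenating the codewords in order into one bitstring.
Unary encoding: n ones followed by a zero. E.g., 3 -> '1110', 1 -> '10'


Encode each number as n ones followed by a terminating 0:
  6 -> 1111110 (7 bits)
  4 -> 11110 (5 bits)
  7 -> 11111110 (8 bits)
Total length = 7 + 5 + 8 = 20 bits.

Unary([6, 4, 7]) = 11111101111011111110 (20 bits)


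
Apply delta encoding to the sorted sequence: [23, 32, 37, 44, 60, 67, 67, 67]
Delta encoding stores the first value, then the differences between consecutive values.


First value: 23
Deltas:
  32 - 23 = 9
  37 - 32 = 5
  44 - 37 = 7
  60 - 44 = 16
  67 - 60 = 7
  67 - 67 = 0
  67 - 67 = 0


Delta encoded: [23, 9, 5, 7, 16, 7, 0, 0]


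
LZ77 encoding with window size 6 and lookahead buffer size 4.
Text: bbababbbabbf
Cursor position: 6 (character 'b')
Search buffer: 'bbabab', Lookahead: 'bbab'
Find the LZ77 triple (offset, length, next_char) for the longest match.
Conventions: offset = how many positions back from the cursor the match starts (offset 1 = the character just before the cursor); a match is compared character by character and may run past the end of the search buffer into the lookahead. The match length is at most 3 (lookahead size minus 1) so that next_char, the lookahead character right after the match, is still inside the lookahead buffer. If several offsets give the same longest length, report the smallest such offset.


Try each offset into the search buffer:
  offset=1 (pos 5, char 'b'): match length 2
  offset=2 (pos 4, char 'a'): match length 0
  offset=3 (pos 3, char 'b'): match length 1
  offset=4 (pos 2, char 'a'): match length 0
  offset=5 (pos 1, char 'b'): match length 1
  offset=6 (pos 0, char 'b'): match length 3
Longest match has length 3 at offset 6.
next_char = character at position 6 + 3 = 9 -> 'b'

Best match: offset=6, length=3 (matching 'bba' starting at position 0)
LZ77 triple: (6, 3, 'b')


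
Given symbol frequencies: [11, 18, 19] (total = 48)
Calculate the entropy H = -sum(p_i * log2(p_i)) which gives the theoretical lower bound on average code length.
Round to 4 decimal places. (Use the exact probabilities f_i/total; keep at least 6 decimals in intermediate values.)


Per-symbol terms -p_i * log2(p_i) with p_i = f_i/48:
  p = 11/48 = 0.229167: log2(p) = -2.125531, -p*log2(p) = 0.487101
  p = 18/48 = 0.375000: log2(p) = -1.415037, -p*log2(p) = 0.530639
  p = 19/48 = 0.395833: log2(p) = -1.337035, -p*log2(p) = 0.529243
H = 0.487101 + 0.530639 + 0.529243 = 1.546983

H = 1.547 bits/symbol


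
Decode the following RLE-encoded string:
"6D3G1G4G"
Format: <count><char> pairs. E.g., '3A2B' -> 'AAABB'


Expanding each <count><char> pair:
  6D -> 'DDDDDD'
  3G -> 'GGG'
  1G -> 'G'
  4G -> 'GGGG'

Decoded = DDDDDDGGGGGGGG


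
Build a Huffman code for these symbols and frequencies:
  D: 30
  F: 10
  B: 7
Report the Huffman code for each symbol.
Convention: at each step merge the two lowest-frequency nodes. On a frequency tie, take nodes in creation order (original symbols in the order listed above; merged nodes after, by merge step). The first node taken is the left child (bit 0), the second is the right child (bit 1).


Huffman tree construction:
Step 1: Merge B(7) + F(10) = 17
Step 2: Merge (B+F)(17) + D(30) = 47
Read each symbol's code off the tree from the root (left child = 0, right child = 1).

Codes:
  D: 1 (length 1)
  F: 01 (length 2)
  B: 00 (length 2)
Average code length: 64/47 = 1.3617 bits/symbol


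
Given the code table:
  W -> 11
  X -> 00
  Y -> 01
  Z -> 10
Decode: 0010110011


Decoding:
00 -> X
10 -> Z
11 -> W
00 -> X
11 -> W


Result: XZWXW


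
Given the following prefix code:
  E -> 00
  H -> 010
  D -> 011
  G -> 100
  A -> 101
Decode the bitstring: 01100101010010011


Decoding step by step:
Bits 011 -> D
Bits 00 -> E
Bits 101 -> A
Bits 010 -> H
Bits 010 -> H
Bits 011 -> D


Decoded message: DEAHHD
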